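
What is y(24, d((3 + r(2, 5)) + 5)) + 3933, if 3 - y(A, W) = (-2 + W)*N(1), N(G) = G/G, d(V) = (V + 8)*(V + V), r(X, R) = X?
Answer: 3578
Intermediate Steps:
d(V) = 2*V*(8 + V) (d(V) = (8 + V)*(2*V) = 2*V*(8 + V))
N(G) = 1
y(A, W) = 5 - W (y(A, W) = 3 - (-2 + W) = 3 + (2 - W) = 5 - W)
y(24, d((3 + r(2, 5)) + 5)) + 3933 = (5 - 2*((3 + 2) + 5)*(8 + ((3 + 2) + 5))) + 3933 = (5 - 2*(5 + 5)*(8 + (5 + 5))) + 3933 = (5 - 2*10*(8 + 10)) + 3933 = (5 - 2*10*18) + 3933 = (5 - 1*360) + 3933 = (5 - 360) + 3933 = -355 + 3933 = 3578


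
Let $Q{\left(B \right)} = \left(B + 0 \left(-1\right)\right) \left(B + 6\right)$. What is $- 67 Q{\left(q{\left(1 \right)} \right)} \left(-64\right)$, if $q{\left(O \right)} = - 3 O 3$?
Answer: $115776$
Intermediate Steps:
$q{\left(O \right)} = - 9 O$
$Q{\left(B \right)} = B \left(6 + B\right)$ ($Q{\left(B \right)} = \left(B + 0\right) \left(6 + B\right) = B \left(6 + B\right)$)
$- 67 Q{\left(q{\left(1 \right)} \right)} \left(-64\right) = - 67 \left(-9\right) 1 \left(6 - 9\right) \left(-64\right) = - 67 \left(- 9 \left(6 - 9\right)\right) \left(-64\right) = - 67 \left(\left(-9\right) \left(-3\right)\right) \left(-64\right) = \left(-67\right) 27 \left(-64\right) = \left(-1809\right) \left(-64\right) = 115776$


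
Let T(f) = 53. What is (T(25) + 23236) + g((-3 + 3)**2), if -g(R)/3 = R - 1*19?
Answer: 23346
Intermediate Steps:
g(R) = 57 - 3*R (g(R) = -3*(R - 1*19) = -3*(R - 19) = -3*(-19 + R) = 57 - 3*R)
(T(25) + 23236) + g((-3 + 3)**2) = (53 + 23236) + (57 - 3*(-3 + 3)**2) = 23289 + (57 - 3*0**2) = 23289 + (57 - 3*0) = 23289 + (57 + 0) = 23289 + 57 = 23346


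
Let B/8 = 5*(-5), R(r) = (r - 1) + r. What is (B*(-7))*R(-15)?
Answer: -43400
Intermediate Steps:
R(r) = -1 + 2*r (R(r) = (-1 + r) + r = -1 + 2*r)
B = -200 (B = 8*(5*(-5)) = 8*(-25) = -200)
(B*(-7))*R(-15) = (-200*(-7))*(-1 + 2*(-15)) = 1400*(-1 - 30) = 1400*(-31) = -43400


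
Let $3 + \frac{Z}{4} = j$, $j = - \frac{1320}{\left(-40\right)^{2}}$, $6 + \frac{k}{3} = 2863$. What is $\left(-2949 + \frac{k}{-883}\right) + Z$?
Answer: $- \frac{26260479}{8830} \approx -2974.0$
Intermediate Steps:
$k = 8571$ ($k = -18 + 3 \cdot 2863 = -18 + 8589 = 8571$)
$j = - \frac{33}{40}$ ($j = - \frac{1320}{1600} = \left(-1320\right) \frac{1}{1600} = - \frac{33}{40} \approx -0.825$)
$Z = - \frac{153}{10}$ ($Z = -12 + 4 \left(- \frac{33}{40}\right) = -12 - \frac{33}{10} = - \frac{153}{10} \approx -15.3$)
$\left(-2949 + \frac{k}{-883}\right) + Z = \left(-2949 + \frac{8571}{-883}\right) - \frac{153}{10} = \left(-2949 + 8571 \left(- \frac{1}{883}\right)\right) - \frac{153}{10} = \left(-2949 - \frac{8571}{883}\right) - \frac{153}{10} = - \frac{2612538}{883} - \frac{153}{10} = - \frac{26260479}{8830}$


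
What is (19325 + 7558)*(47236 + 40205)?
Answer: 2350676403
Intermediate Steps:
(19325 + 7558)*(47236 + 40205) = 26883*87441 = 2350676403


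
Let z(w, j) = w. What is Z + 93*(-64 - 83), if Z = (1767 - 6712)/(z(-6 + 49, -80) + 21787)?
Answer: -59688575/4366 ≈ -13671.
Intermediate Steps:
Z = -989/4366 (Z = (1767 - 6712)/((-6 + 49) + 21787) = -4945/(43 + 21787) = -4945/21830 = -4945*1/21830 = -989/4366 ≈ -0.22652)
Z + 93*(-64 - 83) = -989/4366 + 93*(-64 - 83) = -989/4366 + 93*(-147) = -989/4366 - 13671 = -59688575/4366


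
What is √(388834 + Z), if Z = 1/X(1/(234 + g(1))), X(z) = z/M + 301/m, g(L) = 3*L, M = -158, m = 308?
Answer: √252016761342911230/805067 ≈ 623.57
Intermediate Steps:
X(z) = 43/44 - z/158 (X(z) = z/(-158) + 301/308 = z*(-1/158) + 301*(1/308) = -z/158 + 43/44 = 43/44 - z/158)
Z = 823812/805067 (Z = 1/(43/44 - 1/(158*(234 + 3*1))) = 1/(43/44 - 1/(158*(234 + 3))) = 1/(43/44 - 1/158/237) = 1/(43/44 - 1/158*1/237) = 1/(43/44 - 1/37446) = 1/(805067/823812) = 823812/805067 ≈ 1.0233)
√(388834 + Z) = √(388834 + 823812/805067) = √(313038245690/805067) = √252016761342911230/805067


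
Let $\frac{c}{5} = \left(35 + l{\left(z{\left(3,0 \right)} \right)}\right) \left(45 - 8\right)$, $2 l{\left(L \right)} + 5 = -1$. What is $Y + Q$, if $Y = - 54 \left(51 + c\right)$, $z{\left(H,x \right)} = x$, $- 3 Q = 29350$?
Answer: $- \frac{996652}{3} \approx -3.3222 \cdot 10^{5}$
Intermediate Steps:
$Q = - \frac{29350}{3}$ ($Q = \left(- \frac{1}{3}\right) 29350 = - \frac{29350}{3} \approx -9783.3$)
$l{\left(L \right)} = -3$ ($l{\left(L \right)} = - \frac{5}{2} + \frac{1}{2} \left(-1\right) = - \frac{5}{2} - \frac{1}{2} = -3$)
$c = 5920$ ($c = 5 \left(35 - 3\right) \left(45 - 8\right) = 5 \cdot 32 \cdot 37 = 5 \cdot 1184 = 5920$)
$Y = -322434$ ($Y = - 54 \left(51 + 5920\right) = \left(-54\right) 5971 = -322434$)
$Y + Q = -322434 - \frac{29350}{3} = - \frac{996652}{3}$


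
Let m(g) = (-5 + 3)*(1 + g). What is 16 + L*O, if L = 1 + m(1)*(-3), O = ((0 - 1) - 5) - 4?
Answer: -114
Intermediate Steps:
m(g) = -2 - 2*g (m(g) = -2*(1 + g) = -2 - 2*g)
O = -10 (O = (-1 - 5) - 4 = -6 - 4 = -10)
L = 13 (L = 1 + (-2 - 2*1)*(-3) = 1 + (-2 - 2)*(-3) = 1 - 4*(-3) = 1 + 12 = 13)
16 + L*O = 16 + 13*(-10) = 16 - 130 = -114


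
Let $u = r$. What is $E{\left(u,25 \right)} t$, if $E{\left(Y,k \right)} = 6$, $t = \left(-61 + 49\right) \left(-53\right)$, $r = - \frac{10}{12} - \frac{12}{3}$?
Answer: $3816$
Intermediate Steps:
$r = - \frac{29}{6}$ ($r = \left(-10\right) \frac{1}{12} - 4 = - \frac{5}{6} - 4 = - \frac{29}{6} \approx -4.8333$)
$u = - \frac{29}{6} \approx -4.8333$
$t = 636$ ($t = \left(-12\right) \left(-53\right) = 636$)
$E{\left(u,25 \right)} t = 6 \cdot 636 = 3816$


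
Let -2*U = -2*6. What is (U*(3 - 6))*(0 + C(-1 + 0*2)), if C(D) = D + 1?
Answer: 0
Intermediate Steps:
U = 6 (U = -(-1)*6 = -1/2*(-12) = 6)
C(D) = 1 + D
(U*(3 - 6))*(0 + C(-1 + 0*2)) = (6*(3 - 6))*(0 + (1 + (-1 + 0*2))) = (6*(-3))*(0 + (1 + (-1 + 0))) = -18*(0 + (1 - 1)) = -18*(0 + 0) = -18*0 = 0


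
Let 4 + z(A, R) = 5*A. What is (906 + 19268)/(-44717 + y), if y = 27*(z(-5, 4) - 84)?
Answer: -1441/3412 ≈ -0.42233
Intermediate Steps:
z(A, R) = -4 + 5*A
y = -3051 (y = 27*((-4 + 5*(-5)) - 84) = 27*((-4 - 25) - 84) = 27*(-29 - 84) = 27*(-113) = -3051)
(906 + 19268)/(-44717 + y) = (906 + 19268)/(-44717 - 3051) = 20174/(-47768) = 20174*(-1/47768) = -1441/3412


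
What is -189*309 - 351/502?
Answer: -29317653/502 ≈ -58402.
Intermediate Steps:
-189*309 - 351/502 = -58401 - 351*1/502 = -58401 - 351/502 = -29317653/502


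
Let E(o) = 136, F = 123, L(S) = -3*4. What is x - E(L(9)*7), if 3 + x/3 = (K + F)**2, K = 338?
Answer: 637418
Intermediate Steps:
L(S) = -12
x = 637554 (x = -9 + 3*(338 + 123)**2 = -9 + 3*461**2 = -9 + 3*212521 = -9 + 637563 = 637554)
x - E(L(9)*7) = 637554 - 1*136 = 637554 - 136 = 637418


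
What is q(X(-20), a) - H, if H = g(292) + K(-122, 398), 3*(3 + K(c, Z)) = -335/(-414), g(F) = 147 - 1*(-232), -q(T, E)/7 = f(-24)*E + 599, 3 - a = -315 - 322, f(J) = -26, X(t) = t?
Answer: 138993127/1242 ≈ 1.1191e+5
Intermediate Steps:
a = 640 (a = 3 - (-315 - 322) = 3 - 1*(-637) = 3 + 637 = 640)
q(T, E) = -4193 + 182*E (q(T, E) = -7*(-26*E + 599) = -7*(599 - 26*E) = -4193 + 182*E)
g(F) = 379 (g(F) = 147 + 232 = 379)
K(c, Z) = -3391/1242 (K(c, Z) = -3 + (-335/(-414))/3 = -3 + (-335*(-1/414))/3 = -3 + (1/3)*(335/414) = -3 + 335/1242 = -3391/1242)
H = 467327/1242 (H = 379 - 3391/1242 = 467327/1242 ≈ 376.27)
q(X(-20), a) - H = (-4193 + 182*640) - 1*467327/1242 = (-4193 + 116480) - 467327/1242 = 112287 - 467327/1242 = 138993127/1242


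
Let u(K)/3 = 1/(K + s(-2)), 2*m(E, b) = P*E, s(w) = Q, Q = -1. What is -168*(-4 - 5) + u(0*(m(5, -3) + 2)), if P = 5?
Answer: 1509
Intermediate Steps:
s(w) = -1
m(E, b) = 5*E/2 (m(E, b) = (5*E)/2 = 5*E/2)
u(K) = 3/(-1 + K) (u(K) = 3/(K - 1) = 3/(-1 + K))
-168*(-4 - 5) + u(0*(m(5, -3) + 2)) = -168*(-4 - 5) + 3/(-1 + 0*((5/2)*5 + 2)) = -168*(-9) + 3/(-1 + 0*(25/2 + 2)) = -42*(-36) + 3/(-1 + 0*(29/2)) = 1512 + 3/(-1 + 0) = 1512 + 3/(-1) = 1512 + 3*(-1) = 1512 - 3 = 1509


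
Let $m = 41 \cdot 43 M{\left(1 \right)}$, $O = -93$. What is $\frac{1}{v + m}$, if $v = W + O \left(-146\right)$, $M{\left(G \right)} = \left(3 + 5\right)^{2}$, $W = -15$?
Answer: $\frac{1}{126395} \approx 7.9117 \cdot 10^{-6}$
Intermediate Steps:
$M{\left(G \right)} = 64$ ($M{\left(G \right)} = 8^{2} = 64$)
$v = 13563$ ($v = -15 - -13578 = -15 + 13578 = 13563$)
$m = 112832$ ($m = 41 \cdot 43 \cdot 64 = 1763 \cdot 64 = 112832$)
$\frac{1}{v + m} = \frac{1}{13563 + 112832} = \frac{1}{126395}$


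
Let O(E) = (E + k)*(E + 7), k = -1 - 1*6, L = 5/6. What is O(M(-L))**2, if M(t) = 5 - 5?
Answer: 2401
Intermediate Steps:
L = 5/6 (L = 5*(1/6) = 5/6 ≈ 0.83333)
k = -7 (k = -1 - 6 = -7)
M(t) = 0
O(E) = (-7 + E)*(7 + E) (O(E) = (E - 7)*(E + 7) = (-7 + E)*(7 + E))
O(M(-L))**2 = (-49 + 0**2)**2 = (-49 + 0)**2 = (-49)**2 = 2401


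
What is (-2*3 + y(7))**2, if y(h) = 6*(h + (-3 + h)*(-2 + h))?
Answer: 24336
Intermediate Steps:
y(h) = 6*h + 6*(-3 + h)*(-2 + h)
(-2*3 + y(7))**2 = (-2*3 + (36 - 24*7 + 6*7**2))**2 = (-6 + (36 - 168 + 6*49))**2 = (-6 + (36 - 168 + 294))**2 = (-6 + 162)**2 = 156**2 = 24336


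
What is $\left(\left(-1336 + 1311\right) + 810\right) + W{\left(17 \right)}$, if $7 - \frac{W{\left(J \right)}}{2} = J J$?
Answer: $221$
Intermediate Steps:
$W{\left(J \right)} = 14 - 2 J^{2}$ ($W{\left(J \right)} = 14 - 2 J J = 14 - 2 J^{2}$)
$\left(\left(-1336 + 1311\right) + 810\right) + W{\left(17 \right)} = \left(\left(-1336 + 1311\right) + 810\right) + \left(14 - 2 \cdot 17^{2}\right) = \left(-25 + 810\right) + \left(14 - 578\right) = 785 + \left(14 - 578\right) = 785 - 564 = 221$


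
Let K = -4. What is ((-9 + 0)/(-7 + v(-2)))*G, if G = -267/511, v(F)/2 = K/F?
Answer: -801/511 ≈ -1.5675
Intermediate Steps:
v(F) = -8/F (v(F) = 2*(-4/F) = -8/F)
G = -267/511 (G = -267*1/511 = -267/511 ≈ -0.52250)
((-9 + 0)/(-7 + v(-2)))*G = ((-9 + 0)/(-7 - 8/(-2)))*(-267/511) = -9/(-7 - 8*(-1/2))*(-267/511) = -9/(-7 + 4)*(-267/511) = -9/(-3)*(-267/511) = -9*(-1/3)*(-267/511) = 3*(-267/511) = -801/511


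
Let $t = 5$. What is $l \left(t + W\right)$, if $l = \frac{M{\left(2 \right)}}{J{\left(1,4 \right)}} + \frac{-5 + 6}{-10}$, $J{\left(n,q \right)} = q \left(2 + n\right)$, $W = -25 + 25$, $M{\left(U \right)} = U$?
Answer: $\frac{1}{3} \approx 0.33333$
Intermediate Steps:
$W = 0$
$l = \frac{1}{15}$ ($l = \frac{2}{4 \left(2 + 1\right)} + \frac{-5 + 6}{-10} = \frac{2}{4 \cdot 3} + 1 \left(- \frac{1}{10}\right) = \frac{2}{12} - \frac{1}{10} = 2 \cdot \frac{1}{12} - \frac{1}{10} = \frac{1}{6} - \frac{1}{10} = \frac{1}{15} \approx 0.066667$)
$l \left(t + W\right) = \frac{5 + 0}{15} = \frac{1}{15} \cdot 5 = \frac{1}{3}$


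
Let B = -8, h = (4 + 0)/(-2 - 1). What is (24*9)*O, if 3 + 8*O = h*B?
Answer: 207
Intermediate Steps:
h = -4/3 (h = 4/(-3) = 4*(-1/3) = -4/3 ≈ -1.3333)
O = 23/24 (O = -3/8 + (-4/3*(-8))/8 = -3/8 + (1/8)*(32/3) = -3/8 + 4/3 = 23/24 ≈ 0.95833)
(24*9)*O = (24*9)*(23/24) = 216*(23/24) = 207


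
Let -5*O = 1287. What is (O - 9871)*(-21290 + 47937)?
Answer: -1349457374/5 ≈ -2.6989e+8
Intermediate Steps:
O = -1287/5 (O = -⅕*1287 = -1287/5 ≈ -257.40)
(O - 9871)*(-21290 + 47937) = (-1287/5 - 9871)*(-21290 + 47937) = -50642/5*26647 = -1349457374/5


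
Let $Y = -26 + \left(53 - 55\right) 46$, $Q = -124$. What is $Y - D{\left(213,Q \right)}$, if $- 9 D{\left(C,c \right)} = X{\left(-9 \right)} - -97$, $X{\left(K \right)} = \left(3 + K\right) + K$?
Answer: $- \frac{980}{9} \approx -108.89$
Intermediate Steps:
$X{\left(K \right)} = 3 + 2 K$
$D{\left(C,c \right)} = - \frac{82}{9}$ ($D{\left(C,c \right)} = - \frac{\left(3 + 2 \left(-9\right)\right) - -97}{9} = - \frac{\left(3 - 18\right) + 97}{9} = - \frac{-15 + 97}{9} = \left(- \frac{1}{9}\right) 82 = - \frac{82}{9}$)
$Y = -118$ ($Y = -26 - 92 = -118$)
$Y - D{\left(213,Q \right)} = -118 - - \frac{82}{9} = -118 + \frac{82}{9} = - \frac{980}{9}$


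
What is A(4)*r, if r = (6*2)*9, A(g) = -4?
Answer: -432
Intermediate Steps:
r = 108 (r = 12*9 = 108)
A(4)*r = -4*108 = -432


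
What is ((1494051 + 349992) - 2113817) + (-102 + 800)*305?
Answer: -56884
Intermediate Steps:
((1494051 + 349992) - 2113817) + (-102 + 800)*305 = (1844043 - 2113817) + 698*305 = -269774 + 212890 = -56884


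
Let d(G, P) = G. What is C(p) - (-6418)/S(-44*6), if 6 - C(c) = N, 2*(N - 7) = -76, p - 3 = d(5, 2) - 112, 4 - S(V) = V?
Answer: 8167/134 ≈ 60.948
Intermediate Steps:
S(V) = 4 - V
p = -104 (p = 3 + (5 - 112) = 3 - 107 = -104)
N = -31 (N = 7 + (½)*(-76) = 7 - 38 = -31)
C(c) = 37 (C(c) = 6 - 1*(-31) = 6 + 31 = 37)
C(p) - (-6418)/S(-44*6) = 37 - (-6418)/(4 - (-44)*6) = 37 - (-6418)/(4 - 1*(-264)) = 37 - (-6418)/(4 + 264) = 37 - (-6418)/268 = 37 - 1*(-3209/134) = 37 + 3209/134 = 8167/134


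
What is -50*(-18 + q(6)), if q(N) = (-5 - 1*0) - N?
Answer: 1450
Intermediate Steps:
q(N) = -5 - N (q(N) = (-5 + 0) - N = -5 - N)
-50*(-18 + q(6)) = -50*(-18 + (-5 - 1*6)) = -50*(-18 + (-5 - 6)) = -50*(-18 - 11) = -50*(-29) = 1450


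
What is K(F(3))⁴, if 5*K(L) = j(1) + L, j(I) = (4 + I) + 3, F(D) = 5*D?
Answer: 279841/625 ≈ 447.75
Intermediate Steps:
j(I) = 7 + I
K(L) = 8/5 + L/5 (K(L) = ((7 + 1) + L)/5 = (8 + L)/5 = 8/5 + L/5)
K(F(3))⁴ = (8/5 + (5*3)/5)⁴ = (8/5 + (⅕)*15)⁴ = (8/5 + 3)⁴ = (23/5)⁴ = 279841/625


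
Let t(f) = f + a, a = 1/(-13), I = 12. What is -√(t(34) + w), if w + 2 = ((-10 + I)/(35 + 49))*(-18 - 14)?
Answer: -√2322411/273 ≈ -5.5822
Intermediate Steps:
a = -1/13 ≈ -0.076923
w = -58/21 (w = -2 + ((-10 + 12)/(35 + 49))*(-18 - 14) = -2 + (2/84)*(-32) = -2 + (2*(1/84))*(-32) = -2 + (1/42)*(-32) = -2 - 16/21 = -58/21 ≈ -2.7619)
t(f) = -1/13 + f (t(f) = f - 1/13 = -1/13 + f)
-√(t(34) + w) = -√((-1/13 + 34) - 58/21) = -√(441/13 - 58/21) = -√(8507/273) = -√2322411/273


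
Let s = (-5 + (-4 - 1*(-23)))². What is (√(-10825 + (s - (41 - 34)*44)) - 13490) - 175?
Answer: -13665 + I*√10937 ≈ -13665.0 + 104.58*I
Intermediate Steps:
s = 196 (s = (-5 + (-4 + 23))² = (-5 + 19)² = 14² = 196)
(√(-10825 + (s - (41 - 34)*44)) - 13490) - 175 = (√(-10825 + (196 - (41 - 34)*44)) - 13490) - 175 = (√(-10825 + (196 - 7*44)) - 13490) - 175 = (√(-10825 + (196 - 1*308)) - 13490) - 175 = (√(-10825 + (196 - 308)) - 13490) - 175 = (√(-10825 - 112) - 13490) - 175 = (√(-10937) - 13490) - 175 = (I*√10937 - 13490) - 175 = (-13490 + I*√10937) - 175 = -13665 + I*√10937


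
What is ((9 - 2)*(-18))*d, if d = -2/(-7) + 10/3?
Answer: -456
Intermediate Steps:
d = 76/21 (d = -2*(-⅐) + 10*(⅓) = 2/7 + 10/3 = 76/21 ≈ 3.6190)
((9 - 2)*(-18))*d = ((9 - 2)*(-18))*(76/21) = (7*(-18))*(76/21) = -126*76/21 = -456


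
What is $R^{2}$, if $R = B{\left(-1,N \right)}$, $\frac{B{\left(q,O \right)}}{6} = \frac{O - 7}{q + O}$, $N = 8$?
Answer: $\frac{36}{49} \approx 0.73469$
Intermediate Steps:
$B{\left(q,O \right)} = \frac{6 \left(-7 + O\right)}{O + q}$ ($B{\left(q,O \right)} = 6 \frac{O - 7}{q + O} = 6 \frac{-7 + O}{O + q} = \frac{6 \left(-7 + O\right)}{O + q}$)
$R = \frac{6}{7}$ ($R = \frac{6 \left(-7 + 8\right)}{8 - 1} = 6 \cdot \frac{1}{7} \cdot 1 = \frac{6}{7} \approx 0.85714$)
$R^{2} = \left(\frac{6}{7}\right)^{2} = \frac{36}{49}$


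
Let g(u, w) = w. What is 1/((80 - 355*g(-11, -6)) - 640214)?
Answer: -1/638004 ≈ -1.5674e-6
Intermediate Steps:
1/((80 - 355*g(-11, -6)) - 640214) = 1/((80 - 355*(-6)) - 640214) = 1/((80 + 2130) - 640214) = 1/(2210 - 640214) = 1/(-638004) = -1/638004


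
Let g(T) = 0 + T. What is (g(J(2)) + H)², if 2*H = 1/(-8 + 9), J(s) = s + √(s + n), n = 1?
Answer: 37/4 + 5*√3 ≈ 17.910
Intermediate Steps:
J(s) = s + √(1 + s) (J(s) = s + √(s + 1) = s + √(1 + s))
H = ½ (H = 1/(2*(-8 + 9)) = (½)/1 = (½)*1 = ½ ≈ 0.50000)
g(T) = T
(g(J(2)) + H)² = ((2 + √(1 + 2)) + ½)² = ((2 + √3) + ½)² = (5/2 + √3)²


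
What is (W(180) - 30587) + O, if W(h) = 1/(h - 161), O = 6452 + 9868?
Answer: -271072/19 ≈ -14267.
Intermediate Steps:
O = 16320
W(h) = 1/(-161 + h)
(W(180) - 30587) + O = (1/(-161 + 180) - 30587) + 16320 = (1/19 - 30587) + 16320 = -581152/19 + 16320 = -271072/19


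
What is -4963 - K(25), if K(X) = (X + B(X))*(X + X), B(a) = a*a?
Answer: -37463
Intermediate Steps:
B(a) = a²
K(X) = 2*X*(X + X²) (K(X) = (X + X²)*(X + X) = (X + X²)*(2*X) = 2*X*(X + X²))
-4963 - K(25) = -4963 - 2*25²*(1 + 25) = -4963 - 2*625*26 = -4963 - 1*32500 = -4963 - 32500 = -37463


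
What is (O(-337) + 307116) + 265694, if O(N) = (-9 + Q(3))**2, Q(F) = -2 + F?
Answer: 572874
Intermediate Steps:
O(N) = 64 (O(N) = (-9 + (-2 + 3))**2 = (-9 + 1)**2 = (-8)**2 = 64)
(O(-337) + 307116) + 265694 = (64 + 307116) + 265694 = 307180 + 265694 = 572874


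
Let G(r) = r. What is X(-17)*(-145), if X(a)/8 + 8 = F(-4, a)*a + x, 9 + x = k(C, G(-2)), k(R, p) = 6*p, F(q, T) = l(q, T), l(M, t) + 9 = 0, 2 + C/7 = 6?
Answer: -143840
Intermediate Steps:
C = 28 (C = -14 + 7*6 = -14 + 42 = 28)
l(M, t) = -9 (l(M, t) = -9 + 0 = -9)
F(q, T) = -9
x = -21 (x = -9 + 6*(-2) = -9 - 12 = -21)
X(a) = -232 - 72*a (X(a) = -64 + 8*(-9*a - 21) = -64 + 8*(-21 - 9*a) = -64 + (-168 - 72*a) = -232 - 72*a)
X(-17)*(-145) = (-232 - 72*(-17))*(-145) = (-232 + 1224)*(-145) = 992*(-145) = -143840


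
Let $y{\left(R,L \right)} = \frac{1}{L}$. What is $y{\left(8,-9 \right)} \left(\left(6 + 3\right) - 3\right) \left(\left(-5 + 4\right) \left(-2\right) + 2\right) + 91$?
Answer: $\frac{265}{3} \approx 88.333$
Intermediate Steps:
$y{\left(8,-9 \right)} \left(\left(6 + 3\right) - 3\right) \left(\left(-5 + 4\right) \left(-2\right) + 2\right) + 91 = \frac{\left(\left(6 + 3\right) - 3\right) \left(\left(-5 + 4\right) \left(-2\right) + 2\right)}{-9} + 91 = - \frac{\left(9 - 3\right) \left(\left(-1\right) \left(-2\right) + 2\right)}{9} + 91 = - \frac{6 \left(2 + 2\right)}{9} + 91 = - \frac{6 \cdot 4}{9} + 91 = \left(- \frac{1}{9}\right) 24 + 91 = - \frac{8}{3} + 91 = \frac{265}{3}$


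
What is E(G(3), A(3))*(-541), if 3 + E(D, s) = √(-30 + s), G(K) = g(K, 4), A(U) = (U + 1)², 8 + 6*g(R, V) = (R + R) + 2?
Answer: 1623 - 541*I*√14 ≈ 1623.0 - 2024.2*I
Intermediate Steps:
g(R, V) = -1 + R/3 (g(R, V) = -4/3 + ((R + R) + 2)/6 = -4/3 + (2*R + 2)/6 = -4/3 + (2 + 2*R)/6 = -4/3 + (⅓ + R/3) = -1 + R/3)
A(U) = (1 + U)²
G(K) = -1 + K/3
E(D, s) = -3 + √(-30 + s)
E(G(3), A(3))*(-541) = (-3 + √(-30 + (1 + 3)²))*(-541) = (-3 + √(-30 + 4²))*(-541) = (-3 + √(-30 + 16))*(-541) = (-3 + √(-14))*(-541) = (-3 + I*√14)*(-541) = 1623 - 541*I*√14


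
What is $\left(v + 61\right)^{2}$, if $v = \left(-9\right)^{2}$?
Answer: $20164$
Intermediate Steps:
$v = 81$
$\left(v + 61\right)^{2} = \left(81 + 61\right)^{2} = 142^{2} = 20164$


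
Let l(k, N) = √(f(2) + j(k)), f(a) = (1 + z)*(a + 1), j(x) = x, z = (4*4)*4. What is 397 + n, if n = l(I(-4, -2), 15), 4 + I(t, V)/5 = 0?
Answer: 397 + 5*√7 ≈ 410.23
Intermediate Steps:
z = 64 (z = 16*4 = 64)
I(t, V) = -20 (I(t, V) = -20 + 5*0 = -20 + 0 = -20)
f(a) = 65 + 65*a (f(a) = (1 + 64)*(a + 1) = 65*(1 + a) = 65 + 65*a)
l(k, N) = √(195 + k) (l(k, N) = √((65 + 65*2) + k) = √((65 + 130) + k) = √(195 + k))
n = 5*√7 (n = √(195 - 20) = √175 = 5*√7 ≈ 13.229)
397 + n = 397 + 5*√7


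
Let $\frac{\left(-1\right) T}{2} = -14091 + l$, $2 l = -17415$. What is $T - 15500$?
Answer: $30097$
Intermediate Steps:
$l = - \frac{17415}{2}$ ($l = \frac{1}{2} \left(-17415\right) = - \frac{17415}{2} \approx -8707.5$)
$T = 45597$ ($T = - 2 \left(-14091 - \frac{17415}{2}\right) = \left(-2\right) \left(- \frac{45597}{2}\right) = 45597$)
$T - 15500 = 45597 - 15500 = 30097$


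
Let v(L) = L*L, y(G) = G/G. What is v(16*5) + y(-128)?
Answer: 6401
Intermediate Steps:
y(G) = 1
v(L) = L²
v(16*5) + y(-128) = (16*5)² + 1 = 80² + 1 = 6400 + 1 = 6401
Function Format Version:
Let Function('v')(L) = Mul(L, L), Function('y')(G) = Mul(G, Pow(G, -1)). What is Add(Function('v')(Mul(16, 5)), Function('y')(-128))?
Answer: 6401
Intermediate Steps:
Function('y')(G) = 1
Function('v')(L) = Pow(L, 2)
Add(Function('v')(Mul(16, 5)), Function('y')(-128)) = Add(Pow(Mul(16, 5), 2), 1) = Add(Pow(80, 2), 1) = Add(6400, 1) = 6401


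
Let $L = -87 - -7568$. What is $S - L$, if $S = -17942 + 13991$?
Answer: $-11432$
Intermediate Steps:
$S = -3951$
$L = 7481$ ($L = -87 + 7568 = 7481$)
$S - L = -3951 - 7481 = -11432$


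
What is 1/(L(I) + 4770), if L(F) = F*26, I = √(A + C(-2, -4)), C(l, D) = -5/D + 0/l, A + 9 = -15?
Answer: 4770/22768279 - 13*I*√91/22768279 ≈ 0.0002095 - 5.4467e-6*I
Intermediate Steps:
A = -24 (A = -9 - 15 = -24)
C(l, D) = -5/D (C(l, D) = -5/D + 0 = -5/D)
I = I*√91/2 (I = √(-24 - 5/(-4)) = √(-24 - 5*(-¼)) = √(-24 + 5/4) = √(-91/4) = I*√91/2 ≈ 4.7697*I)
L(F) = 26*F
1/(L(I) + 4770) = 1/(26*(I*√91/2) + 4770) = 1/(13*I*√91 + 4770) = 1/(4770 + 13*I*√91)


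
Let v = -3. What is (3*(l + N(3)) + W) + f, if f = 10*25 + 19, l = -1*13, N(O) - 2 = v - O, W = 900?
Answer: 1118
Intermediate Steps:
N(O) = -1 - O (N(O) = 2 + (-3 - O) = -1 - O)
l = -13
f = 269 (f = 250 + 19 = 269)
(3*(l + N(3)) + W) + f = (3*(-13 + (-1 - 1*3)) + 900) + 269 = (3*(-13 + (-1 - 3)) + 900) + 269 = (3*(-13 - 4) + 900) + 269 = (3*(-17) + 900) + 269 = (-51 + 900) + 269 = 849 + 269 = 1118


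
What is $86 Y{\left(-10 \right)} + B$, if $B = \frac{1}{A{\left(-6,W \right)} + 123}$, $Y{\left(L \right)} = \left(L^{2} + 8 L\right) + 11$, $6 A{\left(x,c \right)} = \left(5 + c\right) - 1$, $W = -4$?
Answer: $\frac{327919}{123} \approx 2666.0$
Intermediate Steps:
$A{\left(x,c \right)} = \frac{2}{3} + \frac{c}{6}$ ($A{\left(x,c \right)} = \frac{\left(5 + c\right) - 1}{6} = \frac{4 + c}{6} = \frac{2}{3} + \frac{c}{6}$)
$Y{\left(L \right)} = 11 + L^{2} + 8 L$
$B = \frac{1}{123}$ ($B = \frac{1}{\left(\frac{2}{3} + \frac{1}{6} \left(-4\right)\right) + 123} = \frac{1}{\left(\frac{2}{3} - \frac{2}{3}\right) + 123} = \frac{1}{0 + 123} = \frac{1}{123} \approx 0.0081301$)
$86 Y{\left(-10 \right)} + B = 86 \left(11 + \left(-10\right)^{2} + 8 \left(-10\right)\right) + \frac{1}{123} = 86 \left(11 + 100 - 80\right) + \frac{1}{123} = 86 \cdot 31 + \frac{1}{123} = 2666 + \frac{1}{123} = \frac{327919}{123}$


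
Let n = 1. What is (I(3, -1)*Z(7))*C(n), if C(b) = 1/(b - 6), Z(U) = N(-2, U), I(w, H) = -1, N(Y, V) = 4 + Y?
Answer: ⅖ ≈ 0.40000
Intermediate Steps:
Z(U) = 2 (Z(U) = 4 - 2 = 2)
C(b) = 1/(-6 + b)
(I(3, -1)*Z(7))*C(n) = (-1*2)/(-6 + 1) = -2/(-5) = -2*(-⅕) = ⅖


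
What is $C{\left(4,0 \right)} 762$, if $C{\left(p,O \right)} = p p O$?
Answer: $0$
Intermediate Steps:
$C{\left(p,O \right)} = O p^{2}$ ($C{\left(p,O \right)} = p O p = O p^{2}$)
$C{\left(4,0 \right)} 762 = 0 \cdot 4^{2} \cdot 762 = 0 \cdot 16 \cdot 762 = 0 \cdot 762 = 0$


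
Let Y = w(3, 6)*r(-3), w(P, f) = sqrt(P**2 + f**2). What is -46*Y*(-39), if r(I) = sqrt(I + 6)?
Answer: 5382*sqrt(15) ≈ 20844.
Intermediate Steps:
r(I) = sqrt(6 + I)
Y = 3*sqrt(15) (Y = sqrt(3**2 + 6**2)*sqrt(6 - 3) = sqrt(9 + 36)*sqrt(3) = sqrt(45)*sqrt(3) = (3*sqrt(5))*sqrt(3) = 3*sqrt(15) ≈ 11.619)
-46*Y*(-39) = -138*sqrt(15)*(-39) = 5382*sqrt(15)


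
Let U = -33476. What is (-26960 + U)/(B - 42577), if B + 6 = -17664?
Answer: 60436/60247 ≈ 1.0031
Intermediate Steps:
B = -17670 (B = -6 - 17664 = -17670)
(-26960 + U)/(B - 42577) = (-26960 - 33476)/(-17670 - 42577) = -60436/(-60247) = -60436*(-1/60247) = 60436/60247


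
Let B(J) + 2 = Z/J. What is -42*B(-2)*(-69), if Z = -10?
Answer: 8694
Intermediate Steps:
B(J) = -2 - 10/J
-42*B(-2)*(-69) = -42*(-2 - 10/(-2))*(-69) = -42*(-2 - 10*(-½))*(-69) = -42*(-2 + 5)*(-69) = -42*3*(-69) = -126*(-69) = 8694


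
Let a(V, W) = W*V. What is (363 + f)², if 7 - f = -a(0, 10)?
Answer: 136900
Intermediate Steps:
a(V, W) = V*W
f = 7 (f = 7 - (-1)*0*10 = 7 - (-1)*0 = 7 - 1*0 = 7 + 0 = 7)
(363 + f)² = (363 + 7)² = 370² = 136900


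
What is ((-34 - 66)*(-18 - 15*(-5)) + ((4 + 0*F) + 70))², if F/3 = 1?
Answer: 31651876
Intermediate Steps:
F = 3 (F = 3*1 = 3)
((-34 - 66)*(-18 - 15*(-5)) + ((4 + 0*F) + 70))² = ((-34 - 66)*(-18 - 15*(-5)) + ((4 + 0*3) + 70))² = (-100*(-18 + 75) + ((4 + 0) + 70))² = (-100*57 + (4 + 70))² = (-5700 + 74)² = (-5626)² = 31651876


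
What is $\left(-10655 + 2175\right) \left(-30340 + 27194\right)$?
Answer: $26678080$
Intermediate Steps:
$\left(-10655 + 2175\right) \left(-30340 + 27194\right) = \left(-8480\right) \left(-3146\right) = 26678080$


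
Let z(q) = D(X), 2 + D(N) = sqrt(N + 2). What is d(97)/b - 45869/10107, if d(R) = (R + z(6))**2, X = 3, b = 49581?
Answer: -34650233/7954209 + 190*sqrt(5)/49581 ≈ -4.3476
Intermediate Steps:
D(N) = -2 + sqrt(2 + N) (D(N) = -2 + sqrt(N + 2) = -2 + sqrt(2 + N))
z(q) = -2 + sqrt(5) (z(q) = -2 + sqrt(2 + 3) = -2 + sqrt(5))
d(R) = (-2 + R + sqrt(5))**2 (d(R) = (R + (-2 + sqrt(5)))**2 = (-2 + R + sqrt(5))**2)
d(97)/b - 45869/10107 = (-2 + 97 + sqrt(5))**2/49581 - 45869/10107 = (95 + sqrt(5))**2*(1/49581) - 45869*1/10107 = (95 + sqrt(5))**2/49581 - 45869/10107 = -45869/10107 + (95 + sqrt(5))**2/49581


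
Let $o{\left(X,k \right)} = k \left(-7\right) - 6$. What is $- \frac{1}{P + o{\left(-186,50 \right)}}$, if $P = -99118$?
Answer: $\frac{1}{99474} \approx 1.0053 \cdot 10^{-5}$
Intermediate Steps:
$o{\left(X,k \right)} = -6 - 7 k$ ($o{\left(X,k \right)} = - 7 k - 6 = -6 - 7 k$)
$- \frac{1}{P + o{\left(-186,50 \right)}} = - \frac{1}{-99118 - 356} = - \frac{1}{-99474} = \left(-1\right) \left(- \frac{1}{99474}\right) = \frac{1}{99474}$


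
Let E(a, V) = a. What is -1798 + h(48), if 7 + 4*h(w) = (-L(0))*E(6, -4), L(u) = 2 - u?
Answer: -7211/4 ≈ -1802.8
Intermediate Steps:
h(w) = -19/4 (h(w) = -7/4 + (-(2 - 1*0)*6)/4 = -7/4 + (-(2 + 0)*6)/4 = -7/4 + (-1*2*6)/4 = -7/4 + (-2*6)/4 = -7/4 + (¼)*(-12) = -7/4 - 3 = -19/4)
-1798 + h(48) = -1798 - 19/4 = -7211/4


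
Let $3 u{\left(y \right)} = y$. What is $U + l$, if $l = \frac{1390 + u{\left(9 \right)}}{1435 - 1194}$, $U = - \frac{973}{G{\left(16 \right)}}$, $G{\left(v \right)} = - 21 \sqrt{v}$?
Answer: $\frac{50215}{2892} \approx 17.363$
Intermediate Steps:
$u{\left(y \right)} = \frac{y}{3}$
$U = \frac{139}{12}$ ($U = - \frac{973}{\left(-21\right) \sqrt{16}} = - \frac{973}{\left(-21\right) 4} = - \frac{973}{-84} = \left(-973\right) \left(- \frac{1}{84}\right) = \frac{139}{12} \approx 11.583$)
$l = \frac{1393}{241}$ ($l = \frac{1390 + \frac{1}{3} \cdot 9}{1435 - 1194} = \frac{1390 + 3}{241} = 1393 \cdot \frac{1}{241} = \frac{1393}{241} \approx 5.7801$)
$U + l = \frac{139}{12} + \frac{1393}{241} = \frac{50215}{2892}$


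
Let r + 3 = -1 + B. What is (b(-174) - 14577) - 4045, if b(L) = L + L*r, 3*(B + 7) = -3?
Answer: -16708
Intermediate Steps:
B = -8 (B = -7 + (⅓)*(-3) = -7 - 1 = -8)
r = -12 (r = -3 + (-1 - 8) = -3 - 9 = -12)
b(L) = -11*L (b(L) = L + L*(-12) = L - 12*L = -11*L)
(b(-174) - 14577) - 4045 = (-11*(-174) - 14577) - 4045 = (1914 - 14577) - 4045 = -12663 - 4045 = -16708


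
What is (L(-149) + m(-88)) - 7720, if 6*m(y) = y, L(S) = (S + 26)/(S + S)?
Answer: -6914423/894 ≈ -7734.3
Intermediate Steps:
L(S) = (26 + S)/(2*S) (L(S) = (26 + S)/((2*S)) = (26 + S)*(1/(2*S)) = (26 + S)/(2*S))
m(y) = y/6
(L(-149) + m(-88)) - 7720 = ((½)*(26 - 149)/(-149) + (⅙)*(-88)) - 7720 = ((½)*(-1/149)*(-123) - 44/3) - 7720 = (123/298 - 44/3) - 7720 = -12743/894 - 7720 = -6914423/894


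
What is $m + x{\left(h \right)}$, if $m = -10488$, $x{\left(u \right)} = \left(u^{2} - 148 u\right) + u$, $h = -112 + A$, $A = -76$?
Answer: $52492$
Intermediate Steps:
$h = -188$ ($h = -112 - 76 = -188$)
$x{\left(u \right)} = u^{2} - 147 u$
$m + x{\left(h \right)} = -10488 - 188 \left(-147 - 188\right) = -10488 - -62980 = -10488 + 62980 = 52492$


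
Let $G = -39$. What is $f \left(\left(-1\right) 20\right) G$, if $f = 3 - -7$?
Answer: $7800$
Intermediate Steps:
$f = 10$ ($f = 3 + 7 = 10$)
$f \left(\left(-1\right) 20\right) G = 10 \left(\left(-1\right) 20\right) \left(-39\right) = 10 \left(-20\right) \left(-39\right) = \left(-200\right) \left(-39\right) = 7800$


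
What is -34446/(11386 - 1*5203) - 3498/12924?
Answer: -8644597/1479798 ≈ -5.8417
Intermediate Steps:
-34446/(11386 - 1*5203) - 3498/12924 = -34446/(11386 - 5203) - 3498*1/12924 = -34446/6183 - 583/2154 = -34446*1/6183 - 583/2154 = -11482/2061 - 583/2154 = -8644597/1479798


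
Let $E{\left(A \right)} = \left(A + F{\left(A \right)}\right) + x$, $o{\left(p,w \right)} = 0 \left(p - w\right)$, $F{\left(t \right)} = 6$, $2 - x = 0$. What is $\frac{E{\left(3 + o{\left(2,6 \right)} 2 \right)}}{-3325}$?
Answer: $- \frac{11}{3325} \approx -0.0033083$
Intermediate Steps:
$x = 2$ ($x = 2 - 0 = 2 + 0 = 2$)
$o{\left(p,w \right)} = 0$
$E{\left(A \right)} = 8 + A$ ($E{\left(A \right)} = \left(A + 6\right) + 2 = \left(6 + A\right) + 2 = 8 + A$)
$\frac{E{\left(3 + o{\left(2,6 \right)} 2 \right)}}{-3325} = \frac{8 + \left(3 + 0 \cdot 2\right)}{-3325} = \left(8 + \left(3 + 0\right)\right) \left(- \frac{1}{3325}\right) = \left(8 + 3\right) \left(- \frac{1}{3325}\right) = 11 \left(- \frac{1}{3325}\right) = - \frac{11}{3325}$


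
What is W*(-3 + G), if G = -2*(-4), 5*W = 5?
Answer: 5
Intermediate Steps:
W = 1 (W = (1/5)*5 = 1)
G = 8
W*(-3 + G) = 1*(-3 + 8) = 1*5 = 5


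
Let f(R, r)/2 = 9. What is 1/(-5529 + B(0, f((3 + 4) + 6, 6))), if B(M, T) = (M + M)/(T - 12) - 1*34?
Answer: -1/5563 ≈ -0.00017976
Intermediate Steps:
f(R, r) = 18 (f(R, r) = 2*9 = 18)
B(M, T) = -34 + 2*M/(-12 + T) (B(M, T) = (2*M)/(-12 + T) - 34 = 2*M/(-12 + T) - 34 = -34 + 2*M/(-12 + T))
1/(-5529 + B(0, f((3 + 4) + 6, 6))) = 1/(-5529 + 2*(204 + 0 - 17*18)/(-12 + 18)) = 1/(-5529 + 2*(204 + 0 - 306)/6) = 1/(-5529 + 2*(⅙)*(-102)) = 1/(-5529 - 34) = 1/(-5563) = -1/5563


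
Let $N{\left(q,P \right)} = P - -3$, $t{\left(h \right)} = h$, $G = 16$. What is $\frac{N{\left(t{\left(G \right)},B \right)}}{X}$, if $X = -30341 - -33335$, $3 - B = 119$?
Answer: $- \frac{113}{2994} \approx -0.037742$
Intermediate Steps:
$B = -116$ ($B = 3 - 119 = -116$)
$X = 2994$ ($X = -30341 + 33335 = 2994$)
$N{\left(q,P \right)} = 3 + P$ ($N{\left(q,P \right)} = P + 3 = 3 + P$)
$\frac{N{\left(t{\left(G \right)},B \right)}}{X} = \frac{3 - 116}{2994} = \left(-113\right) \frac{1}{2994} = - \frac{113}{2994}$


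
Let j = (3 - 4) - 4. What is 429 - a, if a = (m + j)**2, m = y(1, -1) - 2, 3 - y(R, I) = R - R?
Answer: 413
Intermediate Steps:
y(R, I) = 3 (y(R, I) = 3 - (R - R) = 3 - 1*0 = 3 + 0 = 3)
m = 1 (m = 3 - 2 = 1)
j = -5 (j = -1 - 4 = -5)
a = 16 (a = (1 - 5)**2 = (-4)**2 = 16)
429 - a = 429 - 1*16 = 429 - 16 = 413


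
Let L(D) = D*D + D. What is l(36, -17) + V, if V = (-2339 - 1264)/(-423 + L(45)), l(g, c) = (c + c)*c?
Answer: 316121/549 ≈ 575.81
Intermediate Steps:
L(D) = D + D² (L(D) = D² + D = D + D²)
l(g, c) = 2*c² (l(g, c) = (2*c)*c = 2*c²)
V = -1201/549 (V = (-2339 - 1264)/(-423 + 45*(1 + 45)) = -3603/(-423 + 45*46) = -3603/(-423 + 2070) = -3603/1647 = -3603*1/1647 = -1201/549 ≈ -2.1876)
l(36, -17) + V = 2*(-17)² - 1201/549 = 2*289 - 1201/549 = 578 - 1201/549 = 316121/549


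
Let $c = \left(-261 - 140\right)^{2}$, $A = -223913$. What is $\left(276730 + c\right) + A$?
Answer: $213618$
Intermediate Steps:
$c = 160801$ ($c = \left(-401\right)^{2} = 160801$)
$\left(276730 + c\right) + A = \left(276730 + 160801\right) - 223913 = 437531 - 223913 = 213618$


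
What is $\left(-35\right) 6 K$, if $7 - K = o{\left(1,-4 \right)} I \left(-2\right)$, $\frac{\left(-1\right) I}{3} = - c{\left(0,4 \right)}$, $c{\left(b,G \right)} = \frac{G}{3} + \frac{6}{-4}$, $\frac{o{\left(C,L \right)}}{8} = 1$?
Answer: $210$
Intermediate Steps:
$o{\left(C,L \right)} = 8$ ($o{\left(C,L \right)} = 8 \cdot 1 = 8$)
$c{\left(b,G \right)} = - \frac{3}{2} + \frac{G}{3}$ ($c{\left(b,G \right)} = G \frac{1}{3} + 6 \left(- \frac{1}{4}\right) = \frac{G}{3} - \frac{3}{2} = - \frac{3}{2} + \frac{G}{3}$)
$I = - \frac{1}{2}$ ($I = - 3 \left(- (- \frac{3}{2} + \frac{1}{3} \cdot 4)\right) = - 3 \left(- (- \frac{3}{2} + \frac{4}{3})\right) = - 3 \left(\left(-1\right) \left(- \frac{1}{6}\right)\right) = \left(-3\right) \frac{1}{6} = - \frac{1}{2} \approx -0.5$)
$K = -1$ ($K = 7 - 8 \left(- \frac{1}{2}\right) \left(-2\right) = 7 - \left(-4\right) \left(-2\right) = 7 - 8 = -1$)
$\left(-35\right) 6 K = \left(-35\right) 6 \left(-1\right) = \left(-210\right) \left(-1\right) = 210$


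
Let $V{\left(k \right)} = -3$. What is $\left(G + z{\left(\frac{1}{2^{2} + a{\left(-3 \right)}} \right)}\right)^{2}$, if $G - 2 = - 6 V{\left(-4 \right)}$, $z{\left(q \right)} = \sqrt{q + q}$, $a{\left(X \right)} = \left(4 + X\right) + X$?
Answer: $441$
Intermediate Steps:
$a{\left(X \right)} = 4 + 2 X$
$z{\left(q \right)} = \sqrt{2} \sqrt{q}$ ($z{\left(q \right)} = \sqrt{2 q} = \sqrt{2} \sqrt{q}$)
$G = 20$ ($G = 2 - -18 = 2 + 18 = 20$)
$\left(G + z{\left(\frac{1}{2^{2} + a{\left(-3 \right)}} \right)}\right)^{2} = \left(20 + \sqrt{2} \sqrt{\frac{1}{2^{2} + \left(4 + 2 \left(-3\right)\right)}}\right)^{2} = \left(20 + \sqrt{2} \sqrt{\frac{1}{4 + \left(4 - 6\right)}}\right)^{2} = \left(20 + \sqrt{2} \sqrt{\frac{1}{4 - 2}}\right)^{2} = \left(20 + \sqrt{2} \sqrt{\frac{1}{2}}\right)^{2} = \left(20 + \frac{\sqrt{2}}{\sqrt{2}}\right)^{2} = \left(20 + \sqrt{2} \frac{\sqrt{2}}{2}\right)^{2} = \left(20 + 1\right)^{2} = 21^{2} = 441$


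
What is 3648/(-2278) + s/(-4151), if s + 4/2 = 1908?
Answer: -9742358/4727989 ≈ -2.0606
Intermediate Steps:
s = 1906 (s = -2 + 1908 = 1906)
3648/(-2278) + s/(-4151) = 3648/(-2278) + 1906/(-4151) = 3648*(-1/2278) + 1906*(-1/4151) = -1824/1139 - 1906/4151 = -9742358/4727989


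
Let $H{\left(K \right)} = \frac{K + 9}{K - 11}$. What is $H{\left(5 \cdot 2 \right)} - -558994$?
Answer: $558975$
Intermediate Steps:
$H{\left(K \right)} = \frac{9 + K}{-11 + K}$
$H{\left(5 \cdot 2 \right)} - -558994 = \frac{9 + 5 \cdot 2}{-11 + 5 \cdot 2} - -558994 = \frac{9 + 10}{-11 + 10} + 558994 = \frac{1}{-1} \cdot 19 + 558994 = \left(-1\right) 19 + 558994 = -19 + 558994 = 558975$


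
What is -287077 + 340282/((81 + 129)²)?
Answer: -6329877709/22050 ≈ -2.8707e+5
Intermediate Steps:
-287077 + 340282/((81 + 129)²) = -287077 + 340282/(210²) = -287077 + 340282/44100 = -287077 + 340282*(1/44100) = -287077 + 170141/22050 = -6329877709/22050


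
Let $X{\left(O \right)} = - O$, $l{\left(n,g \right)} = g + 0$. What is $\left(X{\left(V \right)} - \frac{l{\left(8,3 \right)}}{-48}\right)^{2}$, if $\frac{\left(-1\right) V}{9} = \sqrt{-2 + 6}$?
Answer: $\frac{83521}{256} \approx 326.25$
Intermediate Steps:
$l{\left(n,g \right)} = g$
$V = -18$ ($V = - 9 \sqrt{-2 + 6} = - 9 \sqrt{4} = \left(-9\right) 2 = -18$)
$\left(X{\left(V \right)} - \frac{l{\left(8,3 \right)}}{-48}\right)^{2} = \left(\left(-1\right) \left(-18\right) - \frac{3}{-48}\right)^{2} = \left(18 - 3 \left(- \frac{1}{48}\right)\right)^{2} = \left(18 - - \frac{1}{16}\right)^{2} = \left(18 + \frac{1}{16}\right)^{2} = \left(\frac{289}{16}\right)^{2} = \frac{83521}{256}$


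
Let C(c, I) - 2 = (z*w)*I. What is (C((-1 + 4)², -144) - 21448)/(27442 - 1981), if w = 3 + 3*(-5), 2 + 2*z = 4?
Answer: -19718/25461 ≈ -0.77444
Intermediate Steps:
z = 1 (z = -1 + (½)*4 = -1 + 2 = 1)
w = -12 (w = 3 - 15 = -12)
C(c, I) = 2 - 12*I (C(c, I) = 2 + (1*(-12))*I = 2 - 12*I)
(C((-1 + 4)², -144) - 21448)/(27442 - 1981) = ((2 - 12*(-144)) - 21448)/(27442 - 1981) = ((2 + 1728) - 21448)/25461 = (1730 - 21448)*(1/25461) = -19718*1/25461 = -19718/25461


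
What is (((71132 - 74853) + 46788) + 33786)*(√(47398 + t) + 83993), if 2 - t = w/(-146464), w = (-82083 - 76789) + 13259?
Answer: 6455114029 + 76853*√120131073862/1592 ≈ 6.4718e+9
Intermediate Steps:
w = -145613 (w = -158872 + 13259 = -145613)
t = 6405/6368 (t = 2 - (-145613)/(-146464) = 2 - (-145613)*(-1)/146464 = 2 - 1*6331/6368 = 2 - 6331/6368 = 6405/6368 ≈ 1.0058)
(((71132 - 74853) + 46788) + 33786)*(√(47398 + t) + 83993) = (((71132 - 74853) + 46788) + 33786)*(√(47398 + 6405/6368) + 83993) = ((-3721 + 46788) + 33786)*(√(301836869/6368) + 83993) = (43067 + 33786)*(√120131073862/1592 + 83993) = 76853*(83993 + √120131073862/1592) = 6455114029 + 76853*√120131073862/1592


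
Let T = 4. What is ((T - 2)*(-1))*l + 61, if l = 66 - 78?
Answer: 85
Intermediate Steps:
l = -12
((T - 2)*(-1))*l + 61 = ((4 - 2)*(-1))*(-12) + 61 = (2*(-1))*(-12) + 61 = -2*(-12) + 61 = 24 + 61 = 85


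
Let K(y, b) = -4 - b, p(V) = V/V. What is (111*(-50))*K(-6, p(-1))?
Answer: 27750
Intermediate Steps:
p(V) = 1
(111*(-50))*K(-6, p(-1)) = (111*(-50))*(-4 - 1*1) = -5550*(-4 - 1) = -5550*(-5) = 27750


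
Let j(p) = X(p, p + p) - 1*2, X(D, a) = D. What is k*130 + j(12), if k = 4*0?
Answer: 10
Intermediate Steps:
j(p) = -2 + p (j(p) = p - 1*2 = p - 2 = -2 + p)
k = 0
k*130 + j(12) = 0*130 + (-2 + 12) = 0 + 10 = 10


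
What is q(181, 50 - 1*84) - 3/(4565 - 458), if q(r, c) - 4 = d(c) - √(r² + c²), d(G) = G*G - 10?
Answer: 1574349/1369 - √33917 ≈ 965.83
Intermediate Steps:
d(G) = -10 + G² (d(G) = G² - 10 = -10 + G²)
q(r, c) = -6 + c² - √(c² + r²) (q(r, c) = 4 + ((-10 + c²) - √(r² + c²)) = 4 + ((-10 + c²) - √(c² + r²)) = 4 + (-10 + c² - √(c² + r²)) = -6 + c² - √(c² + r²))
q(181, 50 - 1*84) - 3/(4565 - 458) = (-6 + (50 - 1*84)² - √((50 - 1*84)² + 181²)) - 3/(4565 - 458) = (-6 + (50 - 84)² - √((50 - 84)² + 32761)) - 3/4107 = (-6 + (-34)² - √((-34)² + 32761)) + (1/4107)*(-3) = (-6 + 1156 - √(1156 + 32761)) - 1/1369 = (-6 + 1156 - √33917) - 1/1369 = (1150 - √33917) - 1/1369 = 1574349/1369 - √33917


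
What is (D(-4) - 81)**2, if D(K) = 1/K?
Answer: 105625/16 ≈ 6601.6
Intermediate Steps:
D(K) = 1/K
(D(-4) - 81)**2 = (1/(-4) - 81)**2 = (-1/4 - 81)**2 = (-325/4)**2 = 105625/16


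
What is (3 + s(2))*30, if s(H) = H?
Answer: 150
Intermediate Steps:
(3 + s(2))*30 = (3 + 2)*30 = 5*30 = 150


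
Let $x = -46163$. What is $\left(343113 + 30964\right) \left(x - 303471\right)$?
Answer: $-130790037818$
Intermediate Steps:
$\left(343113 + 30964\right) \left(x - 303471\right) = \left(343113 + 30964\right) \left(-46163 - 303471\right) = 374077 \left(-349634\right) = -130790037818$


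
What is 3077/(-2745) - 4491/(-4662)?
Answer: -224131/1421910 ≈ -0.15763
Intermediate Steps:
3077/(-2745) - 4491/(-4662) = 3077*(-1/2745) - 4491*(-1/4662) = -3077/2745 + 499/518 = -224131/1421910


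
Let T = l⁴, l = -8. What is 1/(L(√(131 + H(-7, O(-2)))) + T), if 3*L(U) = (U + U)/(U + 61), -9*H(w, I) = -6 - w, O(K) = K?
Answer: 297776409/1219684932454 - 549*√1178/2439369864908 ≈ 0.00024413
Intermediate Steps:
H(w, I) = ⅔ + w/9 (H(w, I) = -(-6 - w)/9 = ⅔ + w/9)
L(U) = 2*U/(3*(61 + U)) (L(U) = ((U + U)/(U + 61))/3 = ((2*U)/(61 + U))/3 = (2*U/(61 + U))/3 = 2*U/(3*(61 + U)))
T = 4096 (T = (-8)⁴ = 4096)
1/(L(√(131 + H(-7, O(-2)))) + T) = 1/(2*√(131 + (⅔ + (⅑)*(-7)))/(3*(61 + √(131 + (⅔ + (⅑)*(-7))))) + 4096) = 1/(2*√(131 + (⅔ - 7/9))/(3*(61 + √(131 + (⅔ - 7/9)))) + 4096) = 1/(2*√(131 - ⅑)/(3*(61 + √(131 - ⅑))) + 4096) = 1/(2*√(1178/9)/(3*(61 + √(1178/9))) + 4096) = 1/(2*(√1178/3)/(3*(61 + √1178/3)) + 4096) = 1/(2*√1178/(9*(61 + √1178/3)) + 4096) = 1/(4096 + 2*√1178/(9*(61 + √1178/3)))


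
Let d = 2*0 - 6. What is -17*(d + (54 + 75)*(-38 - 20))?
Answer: 127296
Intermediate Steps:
d = -6 (d = 0 - 6 = -6)
-17*(d + (54 + 75)*(-38 - 20)) = -17*(-6 + (54 + 75)*(-38 - 20)) = -17*(-6 + 129*(-58)) = -17*(-6 - 7482) = -17*(-7488) = 127296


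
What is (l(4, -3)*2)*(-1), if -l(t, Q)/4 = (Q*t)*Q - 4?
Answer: 256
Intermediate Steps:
l(t, Q) = 16 - 4*t*Q² (l(t, Q) = -4*((Q*t)*Q - 4) = -4*(t*Q² - 4) = -4*(-4 + t*Q²) = 16 - 4*t*Q²)
(l(4, -3)*2)*(-1) = ((16 - 4*4*(-3)²)*2)*(-1) = ((16 - 4*4*9)*2)*(-1) = ((16 - 144)*2)*(-1) = -128*2*(-1) = -256*(-1) = 256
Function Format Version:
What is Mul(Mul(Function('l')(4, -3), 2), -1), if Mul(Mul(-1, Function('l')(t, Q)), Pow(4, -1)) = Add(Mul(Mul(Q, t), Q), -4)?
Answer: 256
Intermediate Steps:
Function('l')(t, Q) = Add(16, Mul(-4, t, Pow(Q, 2))) (Function('l')(t, Q) = Mul(-4, Add(Mul(Mul(Q, t), Q), -4)) = Mul(-4, Add(Mul(t, Pow(Q, 2)), -4)) = Mul(-4, Add(-4, Mul(t, Pow(Q, 2)))) = Add(16, Mul(-4, t, Pow(Q, 2))))
Mul(Mul(Function('l')(4, -3), 2), -1) = Mul(Mul(Add(16, Mul(-4, 4, Pow(-3, 2))), 2), -1) = Mul(Mul(Add(16, Mul(-4, 4, 9)), 2), -1) = Mul(Mul(Add(16, -144), 2), -1) = Mul(Mul(-128, 2), -1) = Mul(-256, -1) = 256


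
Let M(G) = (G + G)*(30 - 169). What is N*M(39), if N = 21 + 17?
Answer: -411996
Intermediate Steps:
N = 38
M(G) = -278*G (M(G) = (2*G)*(-139) = -278*G)
N*M(39) = 38*(-278*39) = 38*(-10842) = -411996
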